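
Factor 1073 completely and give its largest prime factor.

37

1073 = 29 · 37
37 is prime.
So 1073 = 29 · 37; the largest prime factor is 37.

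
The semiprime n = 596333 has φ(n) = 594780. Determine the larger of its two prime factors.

863

φ(n) = (p−1)(q−1) = n − (p+q) + 1, so p + q = 596333 − 594780 + 1 = 1554.
p and q are the roots of t² − 1554t + 596333 = 0.
Discriminant: 1554² − 4·596333 = 2414916 − 2385332 = 29584; √29584 = 172.
q = (1554 − 172)/2 = 691, p = (1554 + 172)/2 = 863.
Check: 691 · 863 = 596333.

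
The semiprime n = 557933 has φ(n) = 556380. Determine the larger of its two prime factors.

991

φ(n) = (p−1)(q−1) = n − (p+q) + 1, so p + q = 557933 − 556380 + 1 = 1554.
p and q are the roots of t² − 1554t + 557933 = 0.
Discriminant: 1554² − 4·557933 = 2414916 − 2231732 = 183184; √183184 = 428.
q = (1554 − 428)/2 = 563, p = (1554 + 428)/2 = 991.
Check: 563 · 991 = 557933.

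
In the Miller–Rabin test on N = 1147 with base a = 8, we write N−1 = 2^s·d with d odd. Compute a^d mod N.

450

1147 − 1 = 1146 = 2^1 · 573, so d = 573.
8^1 ≡ 8 (mod 1147)
8^2 ≡ 8^2 = 64 ≡ 64 (mod 1147)
8^4 ≡ 64^2 = 4096 ≡ 655 (mod 1147)
8^8 ≡ 655^2 = 429025 ≡ 47 (mod 1147)
8^16 ≡ 47^2 = 2209 ≡ 1062 (mod 1147)
8^32 ≡ 1062^2 = 1127844 ≡ 343 (mod 1147)
8^64 ≡ 343^2 = 117649 ≡ 655 (mod 1147)
8^128 ≡ 655^2 = 429025 ≡ 47 (mod 1147)
8^256 ≡ 47^2 = 2209 ≡ 1062 (mod 1147)
8^512 ≡ 1062^2 = 1127844 ≡ 343 (mod 1147)
573 = 512 + 32 + 16 + 8 + 4 + 1 in binary powers of 2.
So 8^573 ≡ 343 · 343 · 1062 · 47 · 655 · 8 ≡ 450 (mod 1147).
Squaring chain: 450; never reaches −1, so base 8 is a Miller–Rabin witness that 1147 is composite.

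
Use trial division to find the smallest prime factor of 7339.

41

7339 is odd.
Digit sum 22, not divisible by 3.
Ends in 9: not divisible by 5.
7: 7339 = 7·1048 + 3
11: 7339 = 11·667 + 2
13: 7339 = 13·564 + 7
17: 7339 = 17·431 + 12
19: 7339 = 19·386 + 5
23: 7339 = 23·319 + 2
29: 7339 = 29·253 + 2
31: 7339 = 31·236 + 23
37: 7339 = 37·198 + 13
41: 7339 = 41·179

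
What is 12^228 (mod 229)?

12^1 ≡ 12 (mod 229)
12^2 ≡ 12^2 = 144 ≡ 144 (mod 229)
12^4 ≡ 144^2 = 20736 ≡ 126 (mod 229)
12^8 ≡ 126^2 = 15876 ≡ 75 (mod 229)
12^16 ≡ 75^2 = 5625 ≡ 129 (mod 229)
12^32 ≡ 129^2 = 16641 ≡ 153 (mod 229)
12^64 ≡ 153^2 = 23409 ≡ 51 (mod 229)
12^128 ≡ 51^2 = 2601 ≡ 82 (mod 229)
228 = 128 + 64 + 32 + 4 in binary powers of 2.
So 12^228 ≡ 82 · 51 · 153 · 126 ≡ 1 (mod 229).
Since the result is 1, base 12 gives no evidence that 229 is composite.

1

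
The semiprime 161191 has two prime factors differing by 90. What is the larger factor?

449

Since p = q + 90, we have 161191 = q(q + 90), so q² + 90q − 161191 = 0.
Discriminant: 90² + 4·161191 = 8100 + 644764 = 652864; √652864 = 808.
q = (−90 + 808)/2 = 359, and p = q + 90 = 449.
Check: 359 · 449 = 161191.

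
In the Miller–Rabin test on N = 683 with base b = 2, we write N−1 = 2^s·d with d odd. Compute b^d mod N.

682

683 − 1 = 682 = 2^1 · 341, so d = 341.
2^1 ≡ 2 (mod 683)
2^2 ≡ 2^2 = 4 ≡ 4 (mod 683)
2^4 ≡ 4^2 = 16 ≡ 16 (mod 683)
2^8 ≡ 16^2 = 256 ≡ 256 (mod 683)
2^16 ≡ 256^2 = 65536 ≡ 651 (mod 683)
2^32 ≡ 651^2 = 423801 ≡ 341 (mod 683)
2^64 ≡ 341^2 = 116281 ≡ 171 (mod 683)
2^128 ≡ 171^2 = 29241 ≡ 555 (mod 683)
2^256 ≡ 555^2 = 308025 ≡ 675 (mod 683)
341 = 256 + 64 + 16 + 4 + 1 in binary powers of 2.
So 2^341 ≡ 675 · 171 · 651 · 16 · 2 ≡ 682 (mod 683).
Since 2^d ≡ 682 (mod 683), base 2 does not prove 683 composite.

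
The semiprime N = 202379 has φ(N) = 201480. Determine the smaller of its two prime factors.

439

φ(n) = (p−1)(q−1) = n − (p+q) + 1, so p + q = 202379 − 201480 + 1 = 900.
p and q are the roots of t² − 900t + 202379 = 0.
Discriminant: 900² − 4·202379 = 810000 − 809516 = 484; √484 = 22.
q = (900 − 22)/2 = 439, p = (900 + 22)/2 = 461.
Check: 439 · 461 = 202379.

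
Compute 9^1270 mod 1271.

532

9^1 ≡ 9 (mod 1271)
9^2 ≡ 9^2 = 81 ≡ 81 (mod 1271)
9^4 ≡ 81^2 = 6561 ≡ 206 (mod 1271)
9^8 ≡ 206^2 = 42436 ≡ 493 (mod 1271)
9^16 ≡ 493^2 = 243049 ≡ 288 (mod 1271)
9^32 ≡ 288^2 = 82944 ≡ 329 (mod 1271)
9^64 ≡ 329^2 = 108241 ≡ 206 (mod 1271)
9^128 ≡ 206^2 = 42436 ≡ 493 (mod 1271)
9^256 ≡ 493^2 = 243049 ≡ 288 (mod 1271)
9^512 ≡ 288^2 = 82944 ≡ 329 (mod 1271)
9^1024 ≡ 329^2 = 108241 ≡ 206 (mod 1271)
1270 = 1024 + 128 + 64 + 32 + 16 + 4 + 2 in binary powers of 2.
So 9^1270 ≡ 206 · 493 · 206 · 329 · 288 · 206 · 81 ≡ 532 (mod 1271).
Since 532 ≠ 1, base 9 is a Fermat witness: 1271 is composite.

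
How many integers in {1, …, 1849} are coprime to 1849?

1806

Factor: 1849 = 43^2.
φ(1849) = 43^1·(43−1) = 1806.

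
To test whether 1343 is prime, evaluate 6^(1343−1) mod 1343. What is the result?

9

6^1 ≡ 6 (mod 1343)
6^2 ≡ 6^2 = 36 ≡ 36 (mod 1343)
6^4 ≡ 36^2 = 1296 ≡ 1296 (mod 1343)
6^8 ≡ 1296^2 = 1679616 ≡ 866 (mod 1343)
6^16 ≡ 866^2 = 749956 ≡ 562 (mod 1343)
6^32 ≡ 562^2 = 315844 ≡ 239 (mod 1343)
6^64 ≡ 239^2 = 57121 ≡ 715 (mod 1343)
6^128 ≡ 715^2 = 511225 ≡ 885 (mod 1343)
6^256 ≡ 885^2 = 783225 ≡ 256 (mod 1343)
6^512 ≡ 256^2 = 65536 ≡ 1072 (mod 1343)
6^1024 ≡ 1072^2 = 1149184 ≡ 919 (mod 1343)
1342 = 1024 + 256 + 32 + 16 + 8 + 4 + 2 in binary powers of 2.
So 6^1342 ≡ 919 · 256 · 239 · 562 · 866 · 1296 · 36 ≡ 9 (mod 1343).
Since 9 ≠ 1, base 6 is a Fermat witness: 1343 is composite.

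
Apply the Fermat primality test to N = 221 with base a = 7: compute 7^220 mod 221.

217

7^1 ≡ 7 (mod 221)
7^2 ≡ 7^2 = 49 ≡ 49 (mod 221)
7^4 ≡ 49^2 = 2401 ≡ 191 (mod 221)
7^8 ≡ 191^2 = 36481 ≡ 16 (mod 221)
7^16 ≡ 16^2 = 256 ≡ 35 (mod 221)
7^32 ≡ 35^2 = 1225 ≡ 120 (mod 221)
7^64 ≡ 120^2 = 14400 ≡ 35 (mod 221)
7^128 ≡ 35^2 = 1225 ≡ 120 (mod 221)
220 = 128 + 64 + 16 + 8 + 4 in binary powers of 2.
So 7^220 ≡ 120 · 35 · 35 · 16 · 191 ≡ 217 (mod 221).
Since 217 ≠ 1, base 7 is a Fermat witness: 221 is composite.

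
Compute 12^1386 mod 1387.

12^1 ≡ 12 (mod 1387)
12^2 ≡ 12^2 = 144 ≡ 144 (mod 1387)
12^4 ≡ 144^2 = 20736 ≡ 1318 (mod 1387)
12^8 ≡ 1318^2 = 1737124 ≡ 600 (mod 1387)
12^16 ≡ 600^2 = 360000 ≡ 767 (mod 1387)
12^32 ≡ 767^2 = 588289 ≡ 201 (mod 1387)
12^64 ≡ 201^2 = 40401 ≡ 178 (mod 1387)
12^128 ≡ 178^2 = 31684 ≡ 1170 (mod 1387)
12^256 ≡ 1170^2 = 1368900 ≡ 1318 (mod 1387)
12^512 ≡ 1318^2 = 1737124 ≡ 600 (mod 1387)
12^1024 ≡ 600^2 = 360000 ≡ 767 (mod 1387)
1386 = 1024 + 256 + 64 + 32 + 8 + 2 in binary powers of 2.
So 12^1386 ≡ 767 · 1318 · 178 · 201 · 600 · 144 ≡ 875 (mod 1387).
Since 875 ≠ 1, base 12 is a Fermat witness: 1387 is composite.

875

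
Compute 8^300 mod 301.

8^1 ≡ 8 (mod 301)
8^2 ≡ 8^2 = 64 ≡ 64 (mod 301)
8^4 ≡ 64^2 = 4096 ≡ 183 (mod 301)
8^8 ≡ 183^2 = 33489 ≡ 78 (mod 301)
8^16 ≡ 78^2 = 6084 ≡ 64 (mod 301)
8^32 ≡ 64^2 = 4096 ≡ 183 (mod 301)
8^64 ≡ 183^2 = 33489 ≡ 78 (mod 301)
8^128 ≡ 78^2 = 6084 ≡ 64 (mod 301)
8^256 ≡ 64^2 = 4096 ≡ 183 (mod 301)
300 = 256 + 32 + 8 + 4 in binary powers of 2.
So 8^300 ≡ 183 · 183 · 78 · 183 ≡ 274 (mod 301).
Since 274 ≠ 1, base 8 is a Fermat witness: 301 is composite.

274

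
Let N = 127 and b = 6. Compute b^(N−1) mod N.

6^1 ≡ 6 (mod 127)
6^2 ≡ 6^2 = 36 ≡ 36 (mod 127)
6^4 ≡ 36^2 = 1296 ≡ 26 (mod 127)
6^8 ≡ 26^2 = 676 ≡ 41 (mod 127)
6^16 ≡ 41^2 = 1681 ≡ 30 (mod 127)
6^32 ≡ 30^2 = 900 ≡ 11 (mod 127)
6^64 ≡ 11^2 = 121 ≡ 121 (mod 127)
126 = 64 + 32 + 16 + 8 + 4 + 2 in binary powers of 2.
So 6^126 ≡ 121 · 11 · 30 · 41 · 26 · 36 ≡ 1 (mod 127).
Since the result is 1, base 6 gives no evidence that 127 is composite.

1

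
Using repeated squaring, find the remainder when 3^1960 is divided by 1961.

1106

3^1 ≡ 3 (mod 1961)
3^2 ≡ 3^2 = 9 ≡ 9 (mod 1961)
3^4 ≡ 9^2 = 81 ≡ 81 (mod 1961)
3^8 ≡ 81^2 = 6561 ≡ 678 (mod 1961)
3^16 ≡ 678^2 = 459684 ≡ 810 (mod 1961)
3^32 ≡ 810^2 = 656100 ≡ 1126 (mod 1961)
3^64 ≡ 1126^2 = 1267876 ≡ 1070 (mod 1961)
3^128 ≡ 1070^2 = 1144900 ≡ 1637 (mod 1961)
3^256 ≡ 1637^2 = 2679769 ≡ 1043 (mod 1961)
3^512 ≡ 1043^2 = 1087849 ≡ 1455 (mod 1961)
3^1024 ≡ 1455^2 = 2117025 ≡ 1106 (mod 1961)
1960 = 1024 + 512 + 256 + 128 + 32 + 8 in binary powers of 2.
So 3^1960 ≡ 1106 · 1455 · 1043 · 1637 · 1126 · 678 ≡ 1106 (mod 1961).
Since 1106 ≠ 1, base 3 is a Fermat witness: 1961 is composite.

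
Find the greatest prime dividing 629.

37

629 = 17 · 37
37 is prime.
So 629 = 17 · 37; the largest prime factor is 37.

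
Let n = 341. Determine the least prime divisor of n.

11

341 is odd.
Digit sum 8, not divisible by 3.
Ends in 1: not divisible by 5.
7: 341 = 7·48 + 5
11: 341 = 11·31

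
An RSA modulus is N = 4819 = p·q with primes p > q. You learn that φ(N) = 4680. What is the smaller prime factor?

61

φ(n) = (p−1)(q−1) = n − (p+q) + 1, so p + q = 4819 − 4680 + 1 = 140.
p and q are the roots of t² − 140t + 4819 = 0.
Discriminant: 140² − 4·4819 = 19600 − 19276 = 324; √324 = 18.
q = (140 − 18)/2 = 61, p = (140 + 18)/2 = 79.
Check: 61 · 79 = 4819.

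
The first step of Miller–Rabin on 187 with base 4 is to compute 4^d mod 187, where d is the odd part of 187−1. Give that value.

187 − 1 = 186 = 2^1 · 93, so d = 93.
4^1 ≡ 4 (mod 187)
4^2 ≡ 4^2 = 16 ≡ 16 (mod 187)
4^4 ≡ 16^2 = 256 ≡ 69 (mod 187)
4^8 ≡ 69^2 = 4761 ≡ 86 (mod 187)
4^16 ≡ 86^2 = 7396 ≡ 103 (mod 187)
4^32 ≡ 103^2 = 10609 ≡ 137 (mod 187)
4^64 ≡ 137^2 = 18769 ≡ 69 (mod 187)
93 = 64 + 16 + 8 + 4 + 1 in binary powers of 2.
So 4^93 ≡ 69 · 103 · 86 · 69 · 4 ≡ 174 (mod 187).
Squaring chain: 174; never reaches −1, so base 4 is a Miller–Rabin witness that 187 is composite.

174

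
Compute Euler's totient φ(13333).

Factor: 13333 = 67 · 199.
φ(13333) = (67−1) · (199−1) = 66 · 198 = 13068.

13068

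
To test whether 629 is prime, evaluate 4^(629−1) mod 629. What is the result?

4^1 ≡ 4 (mod 629)
4^2 ≡ 4^2 = 16 ≡ 16 (mod 629)
4^4 ≡ 16^2 = 256 ≡ 256 (mod 629)
4^8 ≡ 256^2 = 65536 ≡ 120 (mod 629)
4^16 ≡ 120^2 = 14400 ≡ 562 (mod 629)
4^32 ≡ 562^2 = 315844 ≡ 86 (mod 629)
4^64 ≡ 86^2 = 7396 ≡ 477 (mod 629)
4^128 ≡ 477^2 = 227529 ≡ 460 (mod 629)
4^256 ≡ 460^2 = 211600 ≡ 256 (mod 629)
4^512 ≡ 256^2 = 65536 ≡ 120 (mod 629)
628 = 512 + 64 + 32 + 16 + 4 in binary powers of 2.
So 4^628 ≡ 120 · 477 · 86 · 562 · 256 ≡ 562 (mod 629).
Since 562 ≠ 1, base 4 is a Fermat witness: 629 is composite.

562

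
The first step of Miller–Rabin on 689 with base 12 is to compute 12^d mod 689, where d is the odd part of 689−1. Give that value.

689 − 1 = 688 = 2^4 · 43, so d = 43.
12^1 ≡ 12 (mod 689)
12^2 ≡ 12^2 = 144 ≡ 144 (mod 689)
12^4 ≡ 144^2 = 20736 ≡ 66 (mod 689)
12^8 ≡ 66^2 = 4356 ≡ 222 (mod 689)
12^16 ≡ 222^2 = 49284 ≡ 365 (mod 689)
12^32 ≡ 365^2 = 133225 ≡ 248 (mod 689)
43 = 32 + 8 + 2 + 1 in binary powers of 2.
So 12^43 ≡ 248 · 222 · 144 · 12 ≡ 337 (mod 689).
Squaring chain: 337 → 573 → 365 → 248; never reaches −1, so base 12 is a Miller–Rabin witness that 689 is composite.

337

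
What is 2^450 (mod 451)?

2^1 ≡ 2 (mod 451)
2^2 ≡ 2^2 = 4 ≡ 4 (mod 451)
2^4 ≡ 4^2 = 16 ≡ 16 (mod 451)
2^8 ≡ 16^2 = 256 ≡ 256 (mod 451)
2^16 ≡ 256^2 = 65536 ≡ 141 (mod 451)
2^32 ≡ 141^2 = 19881 ≡ 37 (mod 451)
2^64 ≡ 37^2 = 1369 ≡ 16 (mod 451)
2^128 ≡ 16^2 = 256 ≡ 256 (mod 451)
2^256 ≡ 256^2 = 65536 ≡ 141 (mod 451)
450 = 256 + 128 + 64 + 2 in binary powers of 2.
So 2^450 ≡ 141 · 256 · 16 · 4 ≡ 122 (mod 451).
Since 122 ≠ 1, base 2 is a Fermat witness: 451 is composite.

122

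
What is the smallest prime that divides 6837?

6837 is odd.
Digit sum 24, divisible by 3.

3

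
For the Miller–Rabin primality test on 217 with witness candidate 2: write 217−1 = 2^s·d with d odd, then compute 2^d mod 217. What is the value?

217 − 1 = 216 = 2^3 · 27, so d = 27.
2^1 ≡ 2 (mod 217)
2^2 ≡ 2^2 = 4 ≡ 4 (mod 217)
2^4 ≡ 4^2 = 16 ≡ 16 (mod 217)
2^8 ≡ 16^2 = 256 ≡ 39 (mod 217)
2^16 ≡ 39^2 = 1521 ≡ 2 (mod 217)
27 = 16 + 8 + 2 + 1 in binary powers of 2.
So 2^27 ≡ 2 · 39 · 4 · 2 ≡ 190 (mod 217).
Squaring chain: 190 → 78 → 8; never reaches −1, so base 2 is a Miller–Rabin witness that 217 is composite.

190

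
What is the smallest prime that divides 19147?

19147 is odd.
Digit sum 22, not divisible by 3.
Ends in 7: not divisible by 5.
7: 19147 = 7·2735 + 2
11: 19147 = 11·1740 + 7
13: 19147 = 13·1472 + 11
17: 19147 = 17·1126 + 5
19: 19147 = 19·1007 + 14
23: 19147 = 23·832 + 11
29: 19147 = 29·660 + 7
31: 19147 = 31·617 + 20
37: 19147 = 37·517 + 18
41: 19147 = 41·467

41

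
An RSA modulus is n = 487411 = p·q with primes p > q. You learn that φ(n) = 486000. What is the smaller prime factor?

φ(n) = (p−1)(q−1) = n − (p+q) + 1, so p + q = 487411 − 486000 + 1 = 1412.
p and q are the roots of t² − 1412t + 487411 = 0.
Discriminant: 1412² − 4·487411 = 1993744 − 1949644 = 44100; √44100 = 210.
q = (1412 − 210)/2 = 601, p = (1412 + 210)/2 = 811.
Check: 601 · 811 = 487411.

601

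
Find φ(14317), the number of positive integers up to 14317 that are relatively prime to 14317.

14076

Factor: 14317 = 103 · 139.
φ(14317) = (103−1) · (139−1) = 102 · 138 = 14076.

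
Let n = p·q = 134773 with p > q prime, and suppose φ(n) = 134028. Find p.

439

φ(n) = (p−1)(q−1) = n − (p+q) + 1, so p + q = 134773 − 134028 + 1 = 746.
p and q are the roots of t² − 746t + 134773 = 0.
Discriminant: 746² − 4·134773 = 556516 − 539092 = 17424; √17424 = 132.
q = (746 − 132)/2 = 307, p = (746 + 132)/2 = 439.
Check: 307 · 439 = 134773.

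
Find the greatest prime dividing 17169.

97

17169 = 3 · 5723
5723 = 59 · 97
97 is prime.
So 17169 = 3 · 59 · 97; the largest prime factor is 97.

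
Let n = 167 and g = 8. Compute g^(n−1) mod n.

1

8^1 ≡ 8 (mod 167)
8^2 ≡ 8^2 = 64 ≡ 64 (mod 167)
8^4 ≡ 64^2 = 4096 ≡ 88 (mod 167)
8^8 ≡ 88^2 = 7744 ≡ 62 (mod 167)
8^16 ≡ 62^2 = 3844 ≡ 3 (mod 167)
8^32 ≡ 3^2 = 9 ≡ 9 (mod 167)
8^64 ≡ 9^2 = 81 ≡ 81 (mod 167)
8^128 ≡ 81^2 = 6561 ≡ 48 (mod 167)
166 = 128 + 32 + 4 + 2 in binary powers of 2.
So 8^166 ≡ 48 · 9 · 88 · 64 ≡ 1 (mod 167).
Since the result is 1, base 8 gives no evidence that 167 is composite.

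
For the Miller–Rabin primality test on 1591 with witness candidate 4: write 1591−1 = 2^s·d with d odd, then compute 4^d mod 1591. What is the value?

1591 − 1 = 1590 = 2^1 · 795, so d = 795.
4^1 ≡ 4 (mod 1591)
4^2 ≡ 4^2 = 16 ≡ 16 (mod 1591)
4^4 ≡ 16^2 = 256 ≡ 256 (mod 1591)
4^8 ≡ 256^2 = 65536 ≡ 305 (mod 1591)
4^16 ≡ 305^2 = 93025 ≡ 747 (mod 1591)
4^32 ≡ 747^2 = 558009 ≡ 1159 (mod 1591)
4^64 ≡ 1159^2 = 1343281 ≡ 477 (mod 1591)
4^128 ≡ 477^2 = 227529 ≡ 16 (mod 1591)
4^256 ≡ 16^2 = 256 ≡ 256 (mod 1591)
4^512 ≡ 256^2 = 65536 ≡ 305 (mod 1591)
795 = 512 + 256 + 16 + 8 + 2 + 1 in binary powers of 2.
So 4^795 ≡ 305 · 256 · 747 · 305 · 16 · 4 ≡ 471 (mod 1591).
Squaring chain: 471; never reaches −1, so base 4 is a Miller–Rabin witness that 1591 is composite.

471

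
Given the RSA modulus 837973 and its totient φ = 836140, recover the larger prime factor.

φ(n) = (p−1)(q−1) = n − (p+q) + 1, so p + q = 837973 − 836140 + 1 = 1834.
p and q are the roots of t² − 1834t + 837973 = 0.
Discriminant: 1834² − 4·837973 = 3363556 − 3351892 = 11664; √11664 = 108.
q = (1834 − 108)/2 = 863, p = (1834 + 108)/2 = 971.
Check: 863 · 971 = 837973.

971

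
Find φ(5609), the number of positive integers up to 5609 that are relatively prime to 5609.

5460

Factor: 5609 = 71 · 79.
φ(5609) = (71−1) · (79−1) = 70 · 78 = 5460.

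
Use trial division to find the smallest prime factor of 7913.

7913 is odd.
Digit sum 20, not divisible by 3.
Ends in 3: not divisible by 5.
7: 7913 = 7·1130 + 3
11: 7913 = 11·719 + 4
13: 7913 = 13·608 + 9
17: 7913 = 17·465 + 8
19: 7913 = 19·416 + 9
23: 7913 = 23·344 + 1
29: 7913 = 29·272 + 25
31: 7913 = 31·255 + 8
37: 7913 = 37·213 + 32
41: 7913 = 41·193

41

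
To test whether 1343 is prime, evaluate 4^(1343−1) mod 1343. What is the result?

50

4^1 ≡ 4 (mod 1343)
4^2 ≡ 4^2 = 16 ≡ 16 (mod 1343)
4^4 ≡ 16^2 = 256 ≡ 256 (mod 1343)
4^8 ≡ 256^2 = 65536 ≡ 1072 (mod 1343)
4^16 ≡ 1072^2 = 1149184 ≡ 919 (mod 1343)
4^32 ≡ 919^2 = 844561 ≡ 1157 (mod 1343)
4^64 ≡ 1157^2 = 1338649 ≡ 1021 (mod 1343)
4^128 ≡ 1021^2 = 1042441 ≡ 273 (mod 1343)
4^256 ≡ 273^2 = 74529 ≡ 664 (mod 1343)
4^512 ≡ 664^2 = 440896 ≡ 392 (mod 1343)
4^1024 ≡ 392^2 = 153664 ≡ 562 (mod 1343)
1342 = 1024 + 256 + 32 + 16 + 8 + 4 + 2 in binary powers of 2.
So 4^1342 ≡ 562 · 664 · 1157 · 919 · 1072 · 256 · 16 ≡ 50 (mod 1343).
Since 50 ≠ 1, base 4 is a Fermat witness: 1343 is composite.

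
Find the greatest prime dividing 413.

59

413 = 7 · 59
59 is prime.
So 413 = 7 · 59; the largest prime factor is 59.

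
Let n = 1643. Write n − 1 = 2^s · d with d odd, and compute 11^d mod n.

1643 − 1 = 1642 = 2^1 · 821, so d = 821.
11^1 ≡ 11 (mod 1643)
11^2 ≡ 11^2 = 121 ≡ 121 (mod 1643)
11^4 ≡ 121^2 = 14641 ≡ 1497 (mod 1643)
11^8 ≡ 1497^2 = 2241009 ≡ 1600 (mod 1643)
11^16 ≡ 1600^2 = 2560000 ≡ 206 (mod 1643)
11^32 ≡ 206^2 = 42436 ≡ 1361 (mod 1643)
11^64 ≡ 1361^2 = 1852321 ≡ 660 (mod 1643)
11^128 ≡ 660^2 = 435600 ≡ 205 (mod 1643)
11^256 ≡ 205^2 = 42025 ≡ 950 (mod 1643)
11^512 ≡ 950^2 = 902500 ≡ 493 (mod 1643)
821 = 512 + 256 + 32 + 16 + 4 + 1 in binary powers of 2.
So 11^821 ≡ 493 · 950 · 1361 · 206 · 1497 · 11 ≡ 303 (mod 1643).
Squaring chain: 303; never reaches −1, so base 11 is a Miller–Rabin witness that 1643 is composite.

303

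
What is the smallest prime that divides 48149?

48149 is odd.
Digit sum 26, not divisible by 3.
Ends in 9: not divisible by 5.
7: 48149 = 7·6878 + 3
11: 48149 = 11·4377 + 2
13: 48149 = 13·3703 + 10
17: 48149 = 17·2832 + 5
19: 48149 = 19·2534 + 3
23: 48149 = 23·2093 + 10
29: 48149 = 29·1660 + 9
31: 48149 = 31·1553 + 6
37: 48149 = 37·1301 + 12
41: 48149 = 41·1174 + 15
43: 48149 = 43·1119 + 32
47: 48149 = 47·1024 + 21
53: 48149 = 53·908 + 25
59: 48149 = 59·816 + 5
61: 48149 = 61·789 + 20
67: 48149 = 67·718 + 43
71: 48149 = 71·678 + 11
73: 48149 = 73·659 + 42
79: 48149 = 79·609 + 38
83: 48149 = 83·580 + 9
89: 48149 = 89·541

89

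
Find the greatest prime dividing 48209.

97

48209 = 7 · 6887
6887 = 71 · 97
97 is prime.
So 48209 = 7 · 71 · 97; the largest prime factor is 97.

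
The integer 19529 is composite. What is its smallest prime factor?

59

19529 is odd.
Digit sum 26, not divisible by 3.
Ends in 9: not divisible by 5.
7: 19529 = 7·2789 + 6
11: 19529 = 11·1775 + 4
13: 19529 = 13·1502 + 3
17: 19529 = 17·1148 + 13
19: 19529 = 19·1027 + 16
23: 19529 = 23·849 + 2
29: 19529 = 29·673 + 12
31: 19529 = 31·629 + 30
37: 19529 = 37·527 + 30
41: 19529 = 41·476 + 13
43: 19529 = 43·454 + 7
47: 19529 = 47·415 + 24
53: 19529 = 53·368 + 25
59: 19529 = 59·331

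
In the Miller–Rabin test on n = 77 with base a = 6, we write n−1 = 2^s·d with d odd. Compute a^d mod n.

13

77 − 1 = 76 = 2^2 · 19, so d = 19.
6^1 ≡ 6 (mod 77)
6^2 ≡ 6^2 = 36 ≡ 36 (mod 77)
6^4 ≡ 36^2 = 1296 ≡ 64 (mod 77)
6^8 ≡ 64^2 = 4096 ≡ 15 (mod 77)
6^16 ≡ 15^2 = 225 ≡ 71 (mod 77)
19 = 16 + 2 + 1 in binary powers of 2.
So 6^19 ≡ 71 · 36 · 6 ≡ 13 (mod 77).
Squaring chain: 13 → 15; never reaches −1, so base 6 is a Miller–Rabin witness that 77 is composite.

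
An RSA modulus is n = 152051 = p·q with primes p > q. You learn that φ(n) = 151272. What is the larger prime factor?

397

φ(n) = (p−1)(q−1) = n − (p+q) + 1, so p + q = 152051 − 151272 + 1 = 780.
p and q are the roots of t² − 780t + 152051 = 0.
Discriminant: 780² − 4·152051 = 608400 − 608204 = 196; √196 = 14.
q = (780 − 14)/2 = 383, p = (780 + 14)/2 = 397.
Check: 383 · 397 = 152051.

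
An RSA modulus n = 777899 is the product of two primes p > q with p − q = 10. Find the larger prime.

887

Since p = q + 10, we have 777899 = q(q + 10), so q² + 10q − 777899 = 0.
Discriminant: 10² + 4·777899 = 100 + 3111596 = 3111696; √3111696 = 1764.
q = (−10 + 1764)/2 = 877, and p = q + 10 = 887.
Check: 877 · 887 = 777899.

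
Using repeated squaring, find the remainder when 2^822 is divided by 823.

2^1 ≡ 2 (mod 823)
2^2 ≡ 2^2 = 4 ≡ 4 (mod 823)
2^4 ≡ 4^2 = 16 ≡ 16 (mod 823)
2^8 ≡ 16^2 = 256 ≡ 256 (mod 823)
2^16 ≡ 256^2 = 65536 ≡ 519 (mod 823)
2^32 ≡ 519^2 = 269361 ≡ 240 (mod 823)
2^64 ≡ 240^2 = 57600 ≡ 813 (mod 823)
2^128 ≡ 813^2 = 660969 ≡ 100 (mod 823)
2^256 ≡ 100^2 = 10000 ≡ 124 (mod 823)
2^512 ≡ 124^2 = 15376 ≡ 562 (mod 823)
822 = 512 + 256 + 32 + 16 + 4 + 2 in binary powers of 2.
So 2^822 ≡ 562 · 124 · 240 · 519 · 16 · 4 ≡ 1 (mod 823).
Since the result is 1, base 2 gives no evidence that 823 is composite.

1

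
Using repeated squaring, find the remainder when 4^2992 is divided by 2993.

4^1 ≡ 4 (mod 2993)
4^2 ≡ 4^2 = 16 ≡ 16 (mod 2993)
4^4 ≡ 16^2 = 256 ≡ 256 (mod 2993)
4^8 ≡ 256^2 = 65536 ≡ 2683 (mod 2993)
4^16 ≡ 2683^2 = 7198489 ≡ 324 (mod 2993)
4^32 ≡ 324^2 = 104976 ≡ 221 (mod 2993)
4^64 ≡ 221^2 = 48841 ≡ 953 (mod 2993)
4^128 ≡ 953^2 = 908209 ≡ 1330 (mod 2993)
4^256 ≡ 1330^2 = 1768900 ≡ 37 (mod 2993)
4^512 ≡ 37^2 = 1369 ≡ 1369 (mod 2993)
4^1024 ≡ 1369^2 = 1874161 ≡ 543 (mod 2993)
4^2048 ≡ 543^2 = 294849 ≡ 1535 (mod 2993)
2992 = 2048 + 512 + 256 + 128 + 32 + 16 in binary powers of 2.
So 4^2992 ≡ 1535 · 1369 · 37 · 1330 · 221 · 324 ≡ 1205 (mod 2993).
Since 1205 ≠ 1, base 4 is a Fermat witness: 2993 is composite.

1205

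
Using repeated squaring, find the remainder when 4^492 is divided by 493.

103

4^1 ≡ 4 (mod 493)
4^2 ≡ 4^2 = 16 ≡ 16 (mod 493)
4^4 ≡ 16^2 = 256 ≡ 256 (mod 493)
4^8 ≡ 256^2 = 65536 ≡ 460 (mod 493)
4^16 ≡ 460^2 = 211600 ≡ 103 (mod 493)
4^32 ≡ 103^2 = 10609 ≡ 256 (mod 493)
4^64 ≡ 256^2 = 65536 ≡ 460 (mod 493)
4^128 ≡ 460^2 = 211600 ≡ 103 (mod 493)
4^256 ≡ 103^2 = 10609 ≡ 256 (mod 493)
492 = 256 + 128 + 64 + 32 + 8 + 4 in binary powers of 2.
So 4^492 ≡ 256 · 103 · 460 · 256 · 460 · 256 ≡ 103 (mod 493).
Since 103 ≠ 1, base 4 is a Fermat witness: 493 is composite.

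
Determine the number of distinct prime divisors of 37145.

4

37145 = 5 · 7429
7429 = 17 · 437
437 = 19 · 23
37145 = 5 · 17 · 19 · 23, which has 4 distinct prime factors.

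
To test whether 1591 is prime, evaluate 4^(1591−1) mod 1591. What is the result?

4^1 ≡ 4 (mod 1591)
4^2 ≡ 4^2 = 16 ≡ 16 (mod 1591)
4^4 ≡ 16^2 = 256 ≡ 256 (mod 1591)
4^8 ≡ 256^2 = 65536 ≡ 305 (mod 1591)
4^16 ≡ 305^2 = 93025 ≡ 747 (mod 1591)
4^32 ≡ 747^2 = 558009 ≡ 1159 (mod 1591)
4^64 ≡ 1159^2 = 1343281 ≡ 477 (mod 1591)
4^128 ≡ 477^2 = 227529 ≡ 16 (mod 1591)
4^256 ≡ 16^2 = 256 ≡ 256 (mod 1591)
4^512 ≡ 256^2 = 65536 ≡ 305 (mod 1591)
4^1024 ≡ 305^2 = 93025 ≡ 747 (mod 1591)
1590 = 1024 + 512 + 32 + 16 + 4 + 2 in binary powers of 2.
So 4^1590 ≡ 747 · 305 · 1159 · 747 · 256 · 16 ≡ 692 (mod 1591).
Since 692 ≠ 1, base 4 is a Fermat witness: 1591 is composite.

692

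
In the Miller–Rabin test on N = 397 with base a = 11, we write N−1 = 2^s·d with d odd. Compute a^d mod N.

1

397 − 1 = 396 = 2^2 · 99, so d = 99.
11^1 ≡ 11 (mod 397)
11^2 ≡ 11^2 = 121 ≡ 121 (mod 397)
11^4 ≡ 121^2 = 14641 ≡ 349 (mod 397)
11^8 ≡ 349^2 = 121801 ≡ 319 (mod 397)
11^16 ≡ 319^2 = 101761 ≡ 129 (mod 397)
11^32 ≡ 129^2 = 16641 ≡ 364 (mod 397)
11^64 ≡ 364^2 = 132496 ≡ 295 (mod 397)
99 = 64 + 32 + 2 + 1 in binary powers of 2.
So 11^99 ≡ 295 · 364 · 121 · 11 ≡ 1 (mod 397).
Since 11^d ≡ 1 (mod 397), base 11 does not prove 397 composite.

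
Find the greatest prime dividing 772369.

59

772369 = 13 · 59413
59413 = 19 · 3127
3127 = 53 · 59
59 is prime.
So 772369 = 13 · 19 · 53 · 59; the largest prime factor is 59.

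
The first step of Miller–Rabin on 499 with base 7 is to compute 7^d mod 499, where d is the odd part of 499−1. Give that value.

498

499 − 1 = 498 = 2^1 · 249, so d = 249.
7^1 ≡ 7 (mod 499)
7^2 ≡ 7^2 = 49 ≡ 49 (mod 499)
7^4 ≡ 49^2 = 2401 ≡ 405 (mod 499)
7^8 ≡ 405^2 = 164025 ≡ 353 (mod 499)
7^16 ≡ 353^2 = 124609 ≡ 358 (mod 499)
7^32 ≡ 358^2 = 128164 ≡ 420 (mod 499)
7^64 ≡ 420^2 = 176400 ≡ 253 (mod 499)
7^128 ≡ 253^2 = 64009 ≡ 137 (mod 499)
249 = 128 + 64 + 32 + 16 + 8 + 1 in binary powers of 2.
So 7^249 ≡ 137 · 253 · 420 · 358 · 353 · 7 ≡ 498 (mod 499).
Since 7^d ≡ 498 (mod 499), base 7 does not prove 499 composite.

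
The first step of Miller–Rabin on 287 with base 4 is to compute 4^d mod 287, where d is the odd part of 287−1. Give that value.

23

287 − 1 = 286 = 2^1 · 143, so d = 143.
4^1 ≡ 4 (mod 287)
4^2 ≡ 4^2 = 16 ≡ 16 (mod 287)
4^4 ≡ 16^2 = 256 ≡ 256 (mod 287)
4^8 ≡ 256^2 = 65536 ≡ 100 (mod 287)
4^16 ≡ 100^2 = 10000 ≡ 242 (mod 287)
4^32 ≡ 242^2 = 58564 ≡ 16 (mod 287)
4^64 ≡ 16^2 = 256 ≡ 256 (mod 287)
4^128 ≡ 256^2 = 65536 ≡ 100 (mod 287)
143 = 128 + 8 + 4 + 2 + 1 in binary powers of 2.
So 4^143 ≡ 100 · 100 · 256 · 16 · 4 ≡ 23 (mod 287).
Squaring chain: 23; never reaches −1, so base 4 is a Miller–Rabin witness that 287 is composite.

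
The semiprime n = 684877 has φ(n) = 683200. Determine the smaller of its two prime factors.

φ(n) = (p−1)(q−1) = n − (p+q) + 1, so p + q = 684877 − 683200 + 1 = 1678.
p and q are the roots of t² − 1678t + 684877 = 0.
Discriminant: 1678² − 4·684877 = 2815684 − 2739508 = 76176; √76176 = 276.
q = (1678 − 276)/2 = 701, p = (1678 + 276)/2 = 977.
Check: 701 · 977 = 684877.

701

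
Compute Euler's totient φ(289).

272

Factor: 289 = 17^2.
φ(289) = 17^1·(17−1) = 272.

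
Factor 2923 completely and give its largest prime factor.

2923 = 37 · 79
79 is prime.
So 2923 = 37 · 79; the largest prime factor is 79.

79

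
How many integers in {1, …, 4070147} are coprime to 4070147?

3991680

Factor: 4070147 = 113 · 181 · 199.
φ(4070147) = (113−1) · (181−1) · (199−1) = 112 · 180 · 198 = 3991680.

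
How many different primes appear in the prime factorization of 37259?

37259 = 19 · 1961
1961 = 37 · 53
37259 = 19 · 37 · 53, which has 3 distinct prime factors.

3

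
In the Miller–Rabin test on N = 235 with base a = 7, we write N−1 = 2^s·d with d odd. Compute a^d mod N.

2

235 − 1 = 234 = 2^1 · 117, so d = 117.
7^1 ≡ 7 (mod 235)
7^2 ≡ 7^2 = 49 ≡ 49 (mod 235)
7^4 ≡ 49^2 = 2401 ≡ 51 (mod 235)
7^8 ≡ 51^2 = 2601 ≡ 16 (mod 235)
7^16 ≡ 16^2 = 256 ≡ 21 (mod 235)
7^32 ≡ 21^2 = 441 ≡ 206 (mod 235)
7^64 ≡ 206^2 = 42436 ≡ 136 (mod 235)
117 = 64 + 32 + 16 + 4 + 1 in binary powers of 2.
So 7^117 ≡ 136 · 206 · 21 · 51 · 7 ≡ 2 (mod 235).
Squaring chain: 2; never reaches −1, so base 7 is a Miller–Rabin witness that 235 is composite.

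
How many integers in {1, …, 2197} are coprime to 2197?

Factor: 2197 = 13^3.
φ(2197) = 13^2·(13−1) = 2028.

2028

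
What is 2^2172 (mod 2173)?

1636

2^1 ≡ 2 (mod 2173)
2^2 ≡ 2^2 = 4 ≡ 4 (mod 2173)
2^4 ≡ 4^2 = 16 ≡ 16 (mod 2173)
2^8 ≡ 16^2 = 256 ≡ 256 (mod 2173)
2^16 ≡ 256^2 = 65536 ≡ 346 (mod 2173)
2^32 ≡ 346^2 = 119716 ≡ 201 (mod 2173)
2^64 ≡ 201^2 = 40401 ≡ 1287 (mod 2173)
2^128 ≡ 1287^2 = 1656369 ≡ 543 (mod 2173)
2^256 ≡ 543^2 = 294849 ≡ 1494 (mod 2173)
2^512 ≡ 1494^2 = 2232036 ≡ 365 (mod 2173)
2^1024 ≡ 365^2 = 133225 ≡ 672 (mod 2173)
2^2048 ≡ 672^2 = 451584 ≡ 1773 (mod 2173)
2172 = 2048 + 64 + 32 + 16 + 8 + 4 in binary powers of 2.
So 2^2172 ≡ 1773 · 1287 · 201 · 346 · 256 · 16 ≡ 1636 (mod 2173).
Since 1636 ≠ 1, base 2 is a Fermat witness: 2173 is composite.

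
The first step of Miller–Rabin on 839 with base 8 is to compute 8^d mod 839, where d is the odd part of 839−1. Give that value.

839 − 1 = 838 = 2^1 · 419, so d = 419.
8^1 ≡ 8 (mod 839)
8^2 ≡ 8^2 = 64 ≡ 64 (mod 839)
8^4 ≡ 64^2 = 4096 ≡ 740 (mod 839)
8^8 ≡ 740^2 = 547600 ≡ 572 (mod 839)
8^16 ≡ 572^2 = 327184 ≡ 813 (mod 839)
8^32 ≡ 813^2 = 660969 ≡ 676 (mod 839)
8^64 ≡ 676^2 = 456976 ≡ 560 (mod 839)
8^128 ≡ 560^2 = 313600 ≡ 653 (mod 839)
8^256 ≡ 653^2 = 426409 ≡ 197 (mod 839)
419 = 256 + 128 + 32 + 2 + 1 in binary powers of 2.
So 8^419 ≡ 197 · 653 · 676 · 64 · 8 ≡ 1 (mod 839).
Since 8^d ≡ 1 (mod 839), base 8 does not prove 839 composite.

1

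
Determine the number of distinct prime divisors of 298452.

6

298452 = 2^2 · 74613
74613 = 3 · 24871
24871 = 7 · 3553
3553 = 11 · 323
323 = 17 · 19
298452 = 2^2 · 3 · 7 · 11 · 17 · 19, which has 6 distinct prime factors.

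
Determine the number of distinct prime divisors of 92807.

3

92807 = 11^2 · 767
767 = 13 · 59
92807 = 11^2 · 13 · 59, which has 3 distinct prime factors.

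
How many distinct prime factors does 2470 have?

2470 = 2 · 1235
1235 = 5 · 247
247 = 13 · 19
2470 = 2 · 5 · 13 · 19, which has 4 distinct prime factors.

4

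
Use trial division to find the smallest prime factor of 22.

22 is even: 2 divides it.

2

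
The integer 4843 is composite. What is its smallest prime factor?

4843 is odd.
Digit sum 19, not divisible by 3.
Ends in 3: not divisible by 5.
7: 4843 = 7·691 + 6
11: 4843 = 11·440 + 3
13: 4843 = 13·372 + 7
17: 4843 = 17·284 + 15
19: 4843 = 19·254 + 17
23: 4843 = 23·210 + 13
29: 4843 = 29·167

29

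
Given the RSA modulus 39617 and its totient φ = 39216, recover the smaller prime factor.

φ(n) = (p−1)(q−1) = n − (p+q) + 1, so p + q = 39617 − 39216 + 1 = 402.
p and q are the roots of t² − 402t + 39617 = 0.
Discriminant: 402² − 4·39617 = 161604 − 158468 = 3136; √3136 = 56.
q = (402 − 56)/2 = 173, p = (402 + 56)/2 = 229.
Check: 173 · 229 = 39617.

173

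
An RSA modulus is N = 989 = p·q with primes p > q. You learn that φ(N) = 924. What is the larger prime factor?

43

φ(n) = (p−1)(q−1) = n − (p+q) + 1, so p + q = 989 − 924 + 1 = 66.
p and q are the roots of t² − 66t + 989 = 0.
Discriminant: 66² − 4·989 = 4356 − 3956 = 400; √400 = 20.
q = (66 − 20)/2 = 23, p = (66 + 20)/2 = 43.
Check: 23 · 43 = 989.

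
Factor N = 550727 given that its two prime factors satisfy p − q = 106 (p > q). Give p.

Since p = q + 106, we have 550727 = q(q + 106), so q² + 106q − 550727 = 0.
Discriminant: 106² + 4·550727 = 11236 + 2202908 = 2214144; √2214144 = 1488.
q = (−106 + 1488)/2 = 691, and p = q + 106 = 797.
Check: 691 · 797 = 550727.

797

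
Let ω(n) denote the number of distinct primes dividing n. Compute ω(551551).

5

551551 = 7 · 78793
78793 = 11 · 7163
7163 = 13 · 551
551 = 19 · 29
551551 = 7 · 11 · 13 · 19 · 29, which has 5 distinct prime factors.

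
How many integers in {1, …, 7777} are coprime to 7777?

Factor: 7777 = 7 · 11 · 101.
φ(7777) = (7−1) · (11−1) · (101−1) = 6 · 10 · 100 = 6000.

6000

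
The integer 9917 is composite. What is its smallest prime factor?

9917 is odd.
Digit sum 26, not divisible by 3.
Ends in 7: not divisible by 5.
7: 9917 = 7·1416 + 5
11: 9917 = 11·901 + 6
13: 9917 = 13·762 + 11
17: 9917 = 17·583 + 6
19: 9917 = 19·521 + 18
23: 9917 = 23·431 + 4
29: 9917 = 29·341 + 28
31: 9917 = 31·319 + 28
37: 9917 = 37·268 + 1
41: 9917 = 41·241 + 36
43: 9917 = 43·230 + 27
47: 9917 = 47·211

47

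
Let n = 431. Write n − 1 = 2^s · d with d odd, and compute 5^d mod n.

431 − 1 = 430 = 2^1 · 215, so d = 215.
5^1 ≡ 5 (mod 431)
5^2 ≡ 5^2 = 25 ≡ 25 (mod 431)
5^4 ≡ 25^2 = 625 ≡ 194 (mod 431)
5^8 ≡ 194^2 = 37636 ≡ 139 (mod 431)
5^16 ≡ 139^2 = 19321 ≡ 357 (mod 431)
5^32 ≡ 357^2 = 127449 ≡ 304 (mod 431)
5^64 ≡ 304^2 = 92416 ≡ 182 (mod 431)
5^128 ≡ 182^2 = 33124 ≡ 368 (mod 431)
215 = 128 + 64 + 16 + 4 + 2 + 1 in binary powers of 2.
So 5^215 ≡ 368 · 182 · 357 · 194 · 25 · 5 ≡ 1 (mod 431).
Since 5^d ≡ 1 (mod 431), base 5 does not prove 431 composite.

1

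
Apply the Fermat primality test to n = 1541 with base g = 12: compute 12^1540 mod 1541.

967

12^1 ≡ 12 (mod 1541)
12^2 ≡ 12^2 = 144 ≡ 144 (mod 1541)
12^4 ≡ 144^2 = 20736 ≡ 703 (mod 1541)
12^8 ≡ 703^2 = 494209 ≡ 1089 (mod 1541)
12^16 ≡ 1089^2 = 1185921 ≡ 892 (mod 1541)
12^32 ≡ 892^2 = 795664 ≡ 508 (mod 1541)
12^64 ≡ 508^2 = 258064 ≡ 717 (mod 1541)
12^128 ≡ 717^2 = 514089 ≡ 936 (mod 1541)
12^256 ≡ 936^2 = 876096 ≡ 808 (mod 1541)
12^512 ≡ 808^2 = 652864 ≡ 1021 (mod 1541)
12^1024 ≡ 1021^2 = 1042441 ≡ 725 (mod 1541)
1540 = 1024 + 512 + 4 in binary powers of 2.
So 12^1540 ≡ 725 · 1021 · 703 ≡ 967 (mod 1541).
Since 967 ≠ 1, base 12 is a Fermat witness: 1541 is composite.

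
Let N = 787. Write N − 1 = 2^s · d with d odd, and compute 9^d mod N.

787 − 1 = 786 = 2^1 · 393, so d = 393.
9^1 ≡ 9 (mod 787)
9^2 ≡ 9^2 = 81 ≡ 81 (mod 787)
9^4 ≡ 81^2 = 6561 ≡ 265 (mod 787)
9^8 ≡ 265^2 = 70225 ≡ 182 (mod 787)
9^16 ≡ 182^2 = 33124 ≡ 70 (mod 787)
9^32 ≡ 70^2 = 4900 ≡ 178 (mod 787)
9^64 ≡ 178^2 = 31684 ≡ 204 (mod 787)
9^128 ≡ 204^2 = 41616 ≡ 692 (mod 787)
9^256 ≡ 692^2 = 478864 ≡ 368 (mod 787)
393 = 256 + 128 + 8 + 1 in binary powers of 2.
So 9^393 ≡ 368 · 692 · 182 · 9 ≡ 1 (mod 787).
Since 9^d ≡ 1 (mod 787), base 9 does not prove 787 composite.

1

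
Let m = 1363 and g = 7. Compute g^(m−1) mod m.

545

7^1 ≡ 7 (mod 1363)
7^2 ≡ 7^2 = 49 ≡ 49 (mod 1363)
7^4 ≡ 49^2 = 2401 ≡ 1038 (mod 1363)
7^8 ≡ 1038^2 = 1077444 ≡ 674 (mod 1363)
7^16 ≡ 674^2 = 454276 ≡ 397 (mod 1363)
7^32 ≡ 397^2 = 157609 ≡ 864 (mod 1363)
7^64 ≡ 864^2 = 746496 ≡ 935 (mod 1363)
7^128 ≡ 935^2 = 874225 ≡ 542 (mod 1363)
7^256 ≡ 542^2 = 293764 ≡ 719 (mod 1363)
7^512 ≡ 719^2 = 516961 ≡ 384 (mod 1363)
7^1024 ≡ 384^2 = 147456 ≡ 252 (mod 1363)
1362 = 1024 + 256 + 64 + 16 + 2 in binary powers of 2.
So 7^1362 ≡ 252 · 719 · 935 · 397 · 49 ≡ 545 (mod 1363).
Since 545 ≠ 1, base 7 is a Fermat witness: 1363 is composite.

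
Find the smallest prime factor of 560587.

37

560587 is odd.
Digit sum 31, not divisible by 3.
Ends in 7: not divisible by 5.
7: 560587 = 7·80083 + 6
11: 560587 = 11·50962 + 5
13: 560587 = 13·43122 + 1
17: 560587 = 17·32975 + 12
19: 560587 = 19·29504 + 11
23: 560587 = 23·24373 + 8
29: 560587 = 29·19330 + 17
31: 560587 = 31·18083 + 14
37: 560587 = 37·15151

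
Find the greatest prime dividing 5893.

83

5893 = 71 · 83
83 is prime.
So 5893 = 71 · 83; the largest prime factor is 83.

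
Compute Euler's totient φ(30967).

30616

Factor: 30967 = 173 · 179.
φ(30967) = (173−1) · (179−1) = 172 · 178 = 30616.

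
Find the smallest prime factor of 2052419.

41

2052419 is odd.
Digit sum 23, not divisible by 3.
Ends in 9: not divisible by 5.
7: 2052419 = 7·293202 + 5
11: 2052419 = 11·186583 + 6
13: 2052419 = 13·157878 + 5
17: 2052419 = 17·120730 + 9
19: 2052419 = 19·108022 + 1
23: 2052419 = 23·89235 + 14
29: 2052419 = 29·70773 + 2
31: 2052419 = 31·66207 + 2
37: 2052419 = 37·55470 + 29
41: 2052419 = 41·50059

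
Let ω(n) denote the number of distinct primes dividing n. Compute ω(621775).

621775 = 5^2 · 24871
24871 = 7 · 3553
3553 = 11 · 323
323 = 17 · 19
621775 = 5^2 · 7 · 11 · 17 · 19, which has 5 distinct prime factors.

5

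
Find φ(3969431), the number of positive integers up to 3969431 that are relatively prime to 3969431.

3893760

Factor: 3969431 = 131 · 157 · 193.
φ(3969431) = (131−1) · (157−1) · (193−1) = 130 · 156 · 192 = 3893760.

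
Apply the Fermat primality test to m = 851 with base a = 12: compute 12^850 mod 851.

12^1 ≡ 12 (mod 851)
12^2 ≡ 12^2 = 144 ≡ 144 (mod 851)
12^4 ≡ 144^2 = 20736 ≡ 312 (mod 851)
12^8 ≡ 312^2 = 97344 ≡ 330 (mod 851)
12^16 ≡ 330^2 = 108900 ≡ 823 (mod 851)
12^32 ≡ 823^2 = 677329 ≡ 784 (mod 851)
12^64 ≡ 784^2 = 614656 ≡ 234 (mod 851)
12^128 ≡ 234^2 = 54756 ≡ 292 (mod 851)
12^256 ≡ 292^2 = 85264 ≡ 164 (mod 851)
12^512 ≡ 164^2 = 26896 ≡ 515 (mod 851)
850 = 512 + 256 + 64 + 16 + 2 in binary powers of 2.
So 12^850 ≡ 515 · 164 · 234 · 823 · 144 ≡ 164 (mod 851).
Since 164 ≠ 1, base 12 is a Fermat witness: 851 is composite.

164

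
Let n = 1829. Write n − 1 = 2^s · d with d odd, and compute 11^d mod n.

1829 − 1 = 1828 = 2^2 · 457, so d = 457.
11^1 ≡ 11 (mod 1829)
11^2 ≡ 11^2 = 121 ≡ 121 (mod 1829)
11^4 ≡ 121^2 = 14641 ≡ 9 (mod 1829)
11^8 ≡ 9^2 = 81 ≡ 81 (mod 1829)
11^16 ≡ 81^2 = 6561 ≡ 1074 (mod 1829)
11^32 ≡ 1074^2 = 1153476 ≡ 1206 (mod 1829)
11^64 ≡ 1206^2 = 1454436 ≡ 381 (mod 1829)
11^128 ≡ 381^2 = 145161 ≡ 670 (mod 1829)
11^256 ≡ 670^2 = 448900 ≡ 795 (mod 1829)
457 = 256 + 128 + 64 + 8 + 1 in binary powers of 2.
So 11^457 ≡ 795 · 670 · 381 · 81 · 11 ≡ 974 (mod 1829).
Squaring chain: 974 → 1254; never reaches −1, so base 11 is a Miller–Rabin witness that 1829 is composite.

974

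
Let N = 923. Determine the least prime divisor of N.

923 is odd.
Digit sum 14, not divisible by 3.
Ends in 3: not divisible by 5.
7: 923 = 7·131 + 6
11: 923 = 11·83 + 10
13: 923 = 13·71

13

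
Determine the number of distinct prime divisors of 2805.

2805 = 3 · 935
935 = 5 · 187
187 = 11 · 17
2805 = 3 · 5 · 11 · 17, which has 4 distinct prime factors.

4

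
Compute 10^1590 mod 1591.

10^1 ≡ 10 (mod 1591)
10^2 ≡ 10^2 = 100 ≡ 100 (mod 1591)
10^4 ≡ 100^2 = 10000 ≡ 454 (mod 1591)
10^8 ≡ 454^2 = 206116 ≡ 877 (mod 1591)
10^16 ≡ 877^2 = 769129 ≡ 676 (mod 1591)
10^32 ≡ 676^2 = 456976 ≡ 359 (mod 1591)
10^64 ≡ 359^2 = 128881 ≡ 10 (mod 1591)
10^128 ≡ 10^2 = 100 ≡ 100 (mod 1591)
10^256 ≡ 100^2 = 10000 ≡ 454 (mod 1591)
10^512 ≡ 454^2 = 206116 ≡ 877 (mod 1591)
10^1024 ≡ 877^2 = 769129 ≡ 676 (mod 1591)
1590 = 1024 + 512 + 32 + 16 + 4 + 2 in binary powers of 2.
So 10^1590 ≡ 676 · 877 · 359 · 676 · 454 · 100 ≡ 704 (mod 1591).
Since 704 ≠ 1, base 10 is a Fermat witness: 1591 is composite.

704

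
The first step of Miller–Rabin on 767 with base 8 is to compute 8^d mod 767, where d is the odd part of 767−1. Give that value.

767 − 1 = 766 = 2^1 · 383, so d = 383.
8^1 ≡ 8 (mod 767)
8^2 ≡ 8^2 = 64 ≡ 64 (mod 767)
8^4 ≡ 64^2 = 4096 ≡ 261 (mod 767)
8^8 ≡ 261^2 = 68121 ≡ 625 (mod 767)
8^16 ≡ 625^2 = 390625 ≡ 222 (mod 767)
8^32 ≡ 222^2 = 49284 ≡ 196 (mod 767)
8^64 ≡ 196^2 = 38416 ≡ 66 (mod 767)
8^128 ≡ 66^2 = 4356 ≡ 521 (mod 767)
8^256 ≡ 521^2 = 271441 ≡ 690 (mod 767)
383 = 256 + 64 + 32 + 16 + 8 + 4 + 2 + 1 in binary powers of 2.
So 8^383 ≡ 690 · 66 · 196 · 222 · 625 · 261 · 64 · 8 ≡ 642 (mod 767).
Squaring chain: 642; never reaches −1, so base 8 is a Miller–Rabin witness that 767 is composite.

642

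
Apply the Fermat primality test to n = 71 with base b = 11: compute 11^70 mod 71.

1

11^1 ≡ 11 (mod 71)
11^2 ≡ 11^2 = 121 ≡ 50 (mod 71)
11^4 ≡ 50^2 = 2500 ≡ 15 (mod 71)
11^8 ≡ 15^2 = 225 ≡ 12 (mod 71)
11^16 ≡ 12^2 = 144 ≡ 2 (mod 71)
11^32 ≡ 2^2 = 4 ≡ 4 (mod 71)
11^64 ≡ 4^2 = 16 ≡ 16 (mod 71)
70 = 64 + 4 + 2 in binary powers of 2.
So 11^70 ≡ 16 · 15 · 50 ≡ 1 (mod 71).
Since the result is 1, base 11 gives no evidence that 71 is composite.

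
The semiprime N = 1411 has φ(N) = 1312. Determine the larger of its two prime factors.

φ(n) = (p−1)(q−1) = n − (p+q) + 1, so p + q = 1411 − 1312 + 1 = 100.
p and q are the roots of t² − 100t + 1411 = 0.
Discriminant: 100² − 4·1411 = 10000 − 5644 = 4356; √4356 = 66.
q = (100 − 66)/2 = 17, p = (100 + 66)/2 = 83.
Check: 17 · 83 = 1411.

83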